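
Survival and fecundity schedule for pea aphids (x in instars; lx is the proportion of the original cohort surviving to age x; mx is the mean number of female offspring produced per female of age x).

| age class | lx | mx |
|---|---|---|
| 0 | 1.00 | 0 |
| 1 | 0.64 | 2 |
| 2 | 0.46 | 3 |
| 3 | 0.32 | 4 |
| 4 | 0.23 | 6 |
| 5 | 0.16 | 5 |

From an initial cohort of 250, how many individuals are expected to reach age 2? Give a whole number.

115

Expected survivors = N0 · l_2 = 250 × 0.46 = 115 → 115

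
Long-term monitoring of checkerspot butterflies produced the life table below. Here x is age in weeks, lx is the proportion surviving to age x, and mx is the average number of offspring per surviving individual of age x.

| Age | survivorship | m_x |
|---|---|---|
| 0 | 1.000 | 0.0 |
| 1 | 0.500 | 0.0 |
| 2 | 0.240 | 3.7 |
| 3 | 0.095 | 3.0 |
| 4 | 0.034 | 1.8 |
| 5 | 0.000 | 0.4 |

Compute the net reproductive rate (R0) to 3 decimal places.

1.234

lx·mx by age: 0, 0, 0.888, 0.285, 0.0612, 0
R0 = Σ lx·mx = 1.2342 → 1.234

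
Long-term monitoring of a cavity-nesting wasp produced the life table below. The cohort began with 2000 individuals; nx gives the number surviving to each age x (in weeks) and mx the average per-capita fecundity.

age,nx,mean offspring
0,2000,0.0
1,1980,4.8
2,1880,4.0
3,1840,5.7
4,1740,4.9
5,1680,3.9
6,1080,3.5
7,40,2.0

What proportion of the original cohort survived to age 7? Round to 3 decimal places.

l_7 = n_7/n_0 = 40/2000 = 0.02 → 0.020

0.020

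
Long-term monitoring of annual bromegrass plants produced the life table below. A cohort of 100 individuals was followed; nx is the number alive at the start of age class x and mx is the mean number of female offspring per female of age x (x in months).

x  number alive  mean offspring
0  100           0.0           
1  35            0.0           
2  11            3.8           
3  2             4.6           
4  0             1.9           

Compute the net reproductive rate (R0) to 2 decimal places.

0.51

lx = nx/n0 = nx/100: 1, 0.35, 0.11, 0.02, 0
lx·mx by age: 0, 0, 0.418, 0.092, 0
R0 = Σ lx·mx = 0.51 → 0.51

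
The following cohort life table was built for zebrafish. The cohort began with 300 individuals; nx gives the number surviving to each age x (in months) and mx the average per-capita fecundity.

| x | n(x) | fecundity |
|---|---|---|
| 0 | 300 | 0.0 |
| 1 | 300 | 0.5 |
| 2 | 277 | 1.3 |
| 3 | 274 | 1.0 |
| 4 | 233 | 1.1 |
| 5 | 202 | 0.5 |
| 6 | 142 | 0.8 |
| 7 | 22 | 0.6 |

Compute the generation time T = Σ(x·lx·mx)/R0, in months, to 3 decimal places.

3.151

lx = nx/n0 = nx/300: 1, 1, 0.92333…, 0.91333…, 0.77667…, 0.67333…, 0.47333…, 0.07333…
lx·mx: 0, 0.5, 1.200333…, 0.913333…, 0.854333…, 0.336667…, 0.378667…, 0.044… → R0 = 4.227333…
x·lx·mx: 0, 0.5, 2.400667…, 2.74…, 3.417333…, 1.683333…, 2.272…, 0.308… → Σ = 13.321333…
T = 13.321333… / 4.227333… = 3.151238… → 3.151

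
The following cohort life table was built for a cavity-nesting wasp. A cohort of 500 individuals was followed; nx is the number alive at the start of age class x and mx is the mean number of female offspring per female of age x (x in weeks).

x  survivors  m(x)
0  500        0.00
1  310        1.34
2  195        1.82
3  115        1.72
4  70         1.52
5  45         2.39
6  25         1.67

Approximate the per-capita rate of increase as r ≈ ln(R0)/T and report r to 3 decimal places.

lx = nx/n0 = nx/500: 1, 0.62, 0.39, 0.23, 0.14, 0.09, 0.05
R0 = Σ lx·mx = 0 + 0.8308 + 0.7098 + 0.3956 + 0.2128 + 0.2151 + 0.0835 = 2.4476
Σ x·lx·mx = 5.8649; T = 5.8649/2.4476 = 2.39618…
r ≈ ln(R0)/T = ln(2.4476)/2.39618… = 0.37356… → 0.374

0.374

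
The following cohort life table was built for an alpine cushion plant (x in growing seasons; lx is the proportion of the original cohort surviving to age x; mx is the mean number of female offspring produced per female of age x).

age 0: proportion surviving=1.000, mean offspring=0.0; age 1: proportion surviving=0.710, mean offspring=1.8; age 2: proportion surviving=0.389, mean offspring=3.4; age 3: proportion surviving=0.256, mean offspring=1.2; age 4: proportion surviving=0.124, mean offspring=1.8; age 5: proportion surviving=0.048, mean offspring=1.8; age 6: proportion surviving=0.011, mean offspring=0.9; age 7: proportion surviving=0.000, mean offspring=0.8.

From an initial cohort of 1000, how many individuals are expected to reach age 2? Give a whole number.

Expected survivors = N0 · l_2 = 1000 × 0.389 = 389 → 389

389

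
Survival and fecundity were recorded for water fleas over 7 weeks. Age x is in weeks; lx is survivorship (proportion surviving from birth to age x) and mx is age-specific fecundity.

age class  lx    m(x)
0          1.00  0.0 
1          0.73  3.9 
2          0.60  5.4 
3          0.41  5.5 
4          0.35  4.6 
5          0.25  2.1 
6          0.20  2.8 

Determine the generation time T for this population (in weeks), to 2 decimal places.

2.58

lx·mx: 0, 2.847, 3.24, 2.255, 1.61, 0.525, 0.56 → R0 = 11.037
x·lx·mx: 0, 2.847, 6.48, 6.765, 6.44, 2.625, 3.36 → Σ = 28.517
T = 28.517 / 11.037 = 2.583764… → 2.58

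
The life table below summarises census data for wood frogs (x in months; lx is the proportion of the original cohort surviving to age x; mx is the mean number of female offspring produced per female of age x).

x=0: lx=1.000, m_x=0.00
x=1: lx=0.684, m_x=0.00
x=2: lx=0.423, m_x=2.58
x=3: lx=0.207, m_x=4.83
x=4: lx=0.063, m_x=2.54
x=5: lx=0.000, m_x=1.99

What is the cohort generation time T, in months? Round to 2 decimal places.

lx·mx: 0, 0, 1.09134, 0.99981, 0.16002, 0 → R0 = 2.25117
x·lx·mx: 0, 0, 2.18268, 2.99943, 0.64008, 0 → Σ = 5.82219
T = 5.82219 / 2.25117 = 2.586295… → 2.59

2.59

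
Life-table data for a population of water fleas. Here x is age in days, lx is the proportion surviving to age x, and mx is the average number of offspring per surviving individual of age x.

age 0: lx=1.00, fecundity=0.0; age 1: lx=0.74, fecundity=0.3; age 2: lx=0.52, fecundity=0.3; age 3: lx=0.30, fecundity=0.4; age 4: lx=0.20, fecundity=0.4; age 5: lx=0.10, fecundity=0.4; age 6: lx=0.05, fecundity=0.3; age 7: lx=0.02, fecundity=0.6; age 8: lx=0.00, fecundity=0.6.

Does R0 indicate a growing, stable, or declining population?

declining

R0 = Σ lx·mx = 0 + 0.222 + 0.156 + 0.12 + 0.08 + 0.04 + 0.015 + 0.012 + 0 = 0.645
R0 < 1, so the population is declining.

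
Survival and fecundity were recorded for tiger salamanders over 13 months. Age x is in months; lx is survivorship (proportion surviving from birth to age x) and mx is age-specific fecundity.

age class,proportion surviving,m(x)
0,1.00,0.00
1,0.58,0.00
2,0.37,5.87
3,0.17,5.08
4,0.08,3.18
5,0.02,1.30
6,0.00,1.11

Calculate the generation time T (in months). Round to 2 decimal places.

lx·mx: 0, 0, 2.1719, 0.8636, 0.2544, 0.026, 0 → R0 = 3.3159
x·lx·mx: 0, 0, 4.3438, 2.5908, 1.0176, 0.13, 0 → Σ = 8.0822
T = 8.0822 / 3.3159 = 2.437408… → 2.44

2.44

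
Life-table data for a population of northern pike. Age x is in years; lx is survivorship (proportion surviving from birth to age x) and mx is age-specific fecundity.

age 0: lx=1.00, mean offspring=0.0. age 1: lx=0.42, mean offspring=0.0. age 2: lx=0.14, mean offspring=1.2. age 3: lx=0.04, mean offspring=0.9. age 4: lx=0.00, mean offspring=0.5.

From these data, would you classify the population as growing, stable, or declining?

declining

R0 = Σ lx·mx = 0 + 0 + 0.168 + 0.036 + 0 = 0.204
R0 < 1, so the population is declining.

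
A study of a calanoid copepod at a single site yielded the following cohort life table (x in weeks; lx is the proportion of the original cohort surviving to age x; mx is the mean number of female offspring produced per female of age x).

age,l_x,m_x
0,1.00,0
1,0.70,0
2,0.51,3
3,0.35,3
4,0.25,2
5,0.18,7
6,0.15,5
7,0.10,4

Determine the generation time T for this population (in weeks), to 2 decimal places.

3.97

lx·mx: 0, 0, 1.53, 1.05, 0.5, 1.26, 0.75, 0.4 → R0 = 5.49
x·lx·mx: 0, 0, 3.06, 3.15, 2, 6.3, 4.5, 2.8 → Σ = 21.81
T = 21.81 / 5.49 = 3.972678… → 3.97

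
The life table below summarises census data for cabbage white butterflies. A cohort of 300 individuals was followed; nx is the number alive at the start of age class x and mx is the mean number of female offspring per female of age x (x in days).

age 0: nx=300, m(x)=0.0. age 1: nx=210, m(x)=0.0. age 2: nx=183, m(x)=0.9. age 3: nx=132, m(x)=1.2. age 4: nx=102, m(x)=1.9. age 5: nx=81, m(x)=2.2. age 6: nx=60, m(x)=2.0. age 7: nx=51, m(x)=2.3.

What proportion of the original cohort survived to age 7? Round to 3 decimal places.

0.170

l_7 = n_7/n_0 = 51/300 = 0.17 → 0.170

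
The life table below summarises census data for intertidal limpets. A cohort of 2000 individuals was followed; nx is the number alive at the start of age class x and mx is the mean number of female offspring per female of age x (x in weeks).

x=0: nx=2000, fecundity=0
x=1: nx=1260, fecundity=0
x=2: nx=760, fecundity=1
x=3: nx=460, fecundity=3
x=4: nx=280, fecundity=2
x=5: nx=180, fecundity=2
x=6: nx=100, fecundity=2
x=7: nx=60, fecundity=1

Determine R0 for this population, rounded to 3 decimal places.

1.660

lx = nx/n0 = nx/2000: 1, 0.63, 0.38, 0.23, 0.14, 0.09, 0.05, 0.03
lx·mx by age: 0, 0, 0.38, 0.69, 0.28, 0.18, 0.1, 0.03
R0 = Σ lx·mx = 1.66 → 1.660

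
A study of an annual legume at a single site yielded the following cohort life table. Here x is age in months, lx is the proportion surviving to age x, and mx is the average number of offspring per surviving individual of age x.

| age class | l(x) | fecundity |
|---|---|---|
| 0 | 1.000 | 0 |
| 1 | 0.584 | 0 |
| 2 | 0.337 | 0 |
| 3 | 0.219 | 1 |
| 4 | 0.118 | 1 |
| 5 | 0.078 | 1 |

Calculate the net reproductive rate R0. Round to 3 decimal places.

lx·mx by age: 0, 0, 0, 0.219, 0.118, 0.078
R0 = Σ lx·mx = 0.415 → 0.415

0.415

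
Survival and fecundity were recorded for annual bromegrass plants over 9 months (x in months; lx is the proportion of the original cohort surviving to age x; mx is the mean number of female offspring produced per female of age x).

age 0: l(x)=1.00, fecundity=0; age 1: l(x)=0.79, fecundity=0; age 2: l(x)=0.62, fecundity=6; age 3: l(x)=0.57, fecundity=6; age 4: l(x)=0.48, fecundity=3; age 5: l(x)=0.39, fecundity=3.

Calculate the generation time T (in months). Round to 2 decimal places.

3.01

lx·mx: 0, 0, 3.72, 3.42, 1.44, 1.17 → R0 = 9.75
x·lx·mx: 0, 0, 7.44, 10.26, 5.76, 5.85 → Σ = 29.31
T = 29.31 / 9.75 = 3.006154… → 3.01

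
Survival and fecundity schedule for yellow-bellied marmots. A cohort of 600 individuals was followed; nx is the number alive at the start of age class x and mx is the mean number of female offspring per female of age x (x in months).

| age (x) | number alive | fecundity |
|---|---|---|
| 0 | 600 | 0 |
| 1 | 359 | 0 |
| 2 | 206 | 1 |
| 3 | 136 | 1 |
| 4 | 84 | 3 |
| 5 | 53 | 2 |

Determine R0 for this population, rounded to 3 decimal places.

lx = nx/n0 = nx/600: 1, 0.59833…, 0.34333…, 0.22667…, 0.14, 0.08833…
lx·mx by age: 0, 0, 0.343333…, 0.226667…, 0.42, 0.176667…
R0 = Σ lx·mx = 1.166667… → 1.167

1.167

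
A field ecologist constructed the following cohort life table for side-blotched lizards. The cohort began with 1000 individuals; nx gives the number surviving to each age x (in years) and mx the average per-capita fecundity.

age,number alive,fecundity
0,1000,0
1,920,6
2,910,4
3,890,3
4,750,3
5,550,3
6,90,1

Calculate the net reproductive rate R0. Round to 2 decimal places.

lx = nx/n0 = nx/1000: 1, 0.92, 0.91, 0.89, 0.75, 0.55, 0.09
lx·mx by age: 0, 5.52, 3.64, 2.67, 2.25, 1.65, 0.09
R0 = Σ lx·mx = 15.82 → 15.82

15.82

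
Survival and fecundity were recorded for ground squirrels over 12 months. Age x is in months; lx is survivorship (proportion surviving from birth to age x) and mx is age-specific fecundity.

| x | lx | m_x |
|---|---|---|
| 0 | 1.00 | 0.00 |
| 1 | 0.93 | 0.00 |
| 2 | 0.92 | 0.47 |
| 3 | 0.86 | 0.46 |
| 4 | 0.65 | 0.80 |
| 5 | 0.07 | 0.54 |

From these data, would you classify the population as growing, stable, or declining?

growing

R0 = Σ lx·mx = 0 + 0 + 0.4324 + 0.3956 + 0.52 + 0.0378 = 1.3858
R0 > 1, so the population is growing.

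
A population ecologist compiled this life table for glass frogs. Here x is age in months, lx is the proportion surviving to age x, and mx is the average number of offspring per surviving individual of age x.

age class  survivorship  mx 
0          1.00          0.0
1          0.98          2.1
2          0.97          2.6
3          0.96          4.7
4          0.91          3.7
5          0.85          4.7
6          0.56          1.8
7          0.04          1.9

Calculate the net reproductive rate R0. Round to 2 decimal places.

17.54

lx·mx by age: 0, 2.058, 2.522, 4.512, 3.367, 3.995, 1.008, 0.076
R0 = Σ lx·mx = 17.538 → 17.54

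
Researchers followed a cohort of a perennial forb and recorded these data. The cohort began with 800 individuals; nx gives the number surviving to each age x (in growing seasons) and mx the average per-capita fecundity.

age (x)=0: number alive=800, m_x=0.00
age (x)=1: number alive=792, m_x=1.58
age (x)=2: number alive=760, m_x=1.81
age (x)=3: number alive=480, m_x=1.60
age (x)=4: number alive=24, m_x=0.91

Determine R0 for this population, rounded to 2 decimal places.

4.27

lx = nx/n0 = nx/800: 1, 0.99, 0.95, 0.6, 0.03
lx·mx by age: 0, 1.5642, 1.7195, 0.96, 0.0273
R0 = Σ lx·mx = 4.271 → 4.27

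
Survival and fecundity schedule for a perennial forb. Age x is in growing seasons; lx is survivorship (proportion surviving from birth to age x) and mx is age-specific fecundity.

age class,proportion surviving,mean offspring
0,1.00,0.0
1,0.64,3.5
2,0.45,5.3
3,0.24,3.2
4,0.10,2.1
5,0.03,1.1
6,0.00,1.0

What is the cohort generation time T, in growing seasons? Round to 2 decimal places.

lx·mx: 0, 2.24, 2.385, 0.768, 0.21, 0.033, 0 → R0 = 5.636
x·lx·mx: 0, 2.24, 4.77, 2.304, 0.84, 0.165, 0 → Σ = 10.319
T = 10.319 / 5.636 = 1.830908… → 1.83

1.83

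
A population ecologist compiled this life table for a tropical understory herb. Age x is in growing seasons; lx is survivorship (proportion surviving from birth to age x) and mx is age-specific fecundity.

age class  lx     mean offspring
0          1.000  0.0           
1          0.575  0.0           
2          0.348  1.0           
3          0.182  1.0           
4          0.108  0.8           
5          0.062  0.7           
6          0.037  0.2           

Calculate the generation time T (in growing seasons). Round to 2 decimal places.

lx·mx: 0, 0, 0.348, 0.182, 0.0864, 0.0434, 0.0074 → R0 = 0.6672
x·lx·mx: 0, 0, 0.696, 0.546, 0.3456, 0.217, 0.0444 → Σ = 1.849
T = 1.849 / 0.6672 = 2.771283… → 2.77

2.77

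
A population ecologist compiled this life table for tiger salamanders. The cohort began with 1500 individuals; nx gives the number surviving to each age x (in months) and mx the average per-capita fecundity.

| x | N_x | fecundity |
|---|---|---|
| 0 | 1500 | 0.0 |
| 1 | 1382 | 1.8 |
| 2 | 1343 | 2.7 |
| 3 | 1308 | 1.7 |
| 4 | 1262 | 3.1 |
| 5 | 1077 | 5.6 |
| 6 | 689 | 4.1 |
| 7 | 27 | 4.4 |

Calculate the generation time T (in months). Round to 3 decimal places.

3.769

lx = nx/n0 = nx/1500: 1, 0.92133…, 0.89533…, 0.872, 0.84133…, 0.718, 0.45933…, 0.018
lx·mx: 0, 1.6584…, 2.4174…, 1.4824, 2.608133…, 4.0208, 1.883267…, 0.0792 → R0 = 14.1496…
x·lx·mx: 0, 1.6584…, 4.8348…, 4.4472, 10.432533…, 20.104, 11.2996…, 0.5544 → Σ = 53.330933…
T = 53.330933… / 14.1496… = 3.769077… → 3.769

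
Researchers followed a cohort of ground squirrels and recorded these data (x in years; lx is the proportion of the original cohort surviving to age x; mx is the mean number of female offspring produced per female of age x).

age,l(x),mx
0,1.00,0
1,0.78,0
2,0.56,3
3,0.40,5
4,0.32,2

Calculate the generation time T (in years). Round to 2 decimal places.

lx·mx: 0, 0, 1.68, 2, 0.64 → R0 = 4.32
x·lx·mx: 0, 0, 3.36, 6, 2.56 → Σ = 11.92
T = 11.92 / 4.32 = 2.759259… → 2.76

2.76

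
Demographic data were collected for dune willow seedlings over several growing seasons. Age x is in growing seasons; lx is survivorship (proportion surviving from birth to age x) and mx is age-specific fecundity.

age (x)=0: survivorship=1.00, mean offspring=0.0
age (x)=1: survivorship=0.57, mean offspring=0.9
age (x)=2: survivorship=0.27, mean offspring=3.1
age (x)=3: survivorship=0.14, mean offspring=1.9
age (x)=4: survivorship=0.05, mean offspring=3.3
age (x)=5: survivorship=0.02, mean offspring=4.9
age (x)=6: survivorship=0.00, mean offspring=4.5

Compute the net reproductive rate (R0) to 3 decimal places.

1.879

lx·mx by age: 0, 0.513, 0.837, 0.266, 0.165, 0.098, 0
R0 = Σ lx·mx = 1.879 → 1.879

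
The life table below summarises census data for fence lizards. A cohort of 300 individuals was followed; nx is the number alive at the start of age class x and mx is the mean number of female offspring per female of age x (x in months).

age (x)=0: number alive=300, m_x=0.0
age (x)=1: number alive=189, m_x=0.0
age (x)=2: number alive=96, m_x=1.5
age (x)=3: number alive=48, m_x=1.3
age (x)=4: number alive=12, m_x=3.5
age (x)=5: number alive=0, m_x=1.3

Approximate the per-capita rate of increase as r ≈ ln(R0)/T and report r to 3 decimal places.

-0.073

lx = nx/n0 = nx/300: 1, 0.63, 0.32, 0.16, 0.04, 0
R0 = Σ lx·mx = 0 + 0 + 0.48 + 0.208 + 0.14 + 0 = 0.828
Σ x·lx·mx = 2.144; T = 2.144/0.828 = 2.58937…
r ≈ ln(R0)/T = ln(0.828)/2.58937… = -0.07289… → -0.073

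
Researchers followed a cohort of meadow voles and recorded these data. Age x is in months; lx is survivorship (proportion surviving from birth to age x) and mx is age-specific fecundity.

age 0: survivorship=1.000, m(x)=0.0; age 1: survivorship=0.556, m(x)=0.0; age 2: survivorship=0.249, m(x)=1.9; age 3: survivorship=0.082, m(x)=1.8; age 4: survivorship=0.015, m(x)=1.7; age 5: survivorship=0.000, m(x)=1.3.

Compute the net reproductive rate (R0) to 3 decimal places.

lx·mx by age: 0, 0, 0.4731, 0.1476, 0.0255, 0
R0 = Σ lx·mx = 0.6462 → 0.646

0.646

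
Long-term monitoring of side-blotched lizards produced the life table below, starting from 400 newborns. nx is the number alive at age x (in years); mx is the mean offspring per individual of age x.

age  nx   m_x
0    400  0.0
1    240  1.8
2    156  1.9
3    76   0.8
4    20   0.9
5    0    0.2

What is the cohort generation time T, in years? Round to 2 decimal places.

1.58

lx = nx/n0 = nx/400: 1, 0.6, 0.39, 0.19, 0.05, 0
lx·mx: 0, 1.08, 0.741, 0.152, 0.045, 0 → R0 = 2.018
x·lx·mx: 0, 1.08, 1.482, 0.456, 0.18, 0 → Σ = 3.198
T = 3.198 / 2.018 = 1.584737… → 1.58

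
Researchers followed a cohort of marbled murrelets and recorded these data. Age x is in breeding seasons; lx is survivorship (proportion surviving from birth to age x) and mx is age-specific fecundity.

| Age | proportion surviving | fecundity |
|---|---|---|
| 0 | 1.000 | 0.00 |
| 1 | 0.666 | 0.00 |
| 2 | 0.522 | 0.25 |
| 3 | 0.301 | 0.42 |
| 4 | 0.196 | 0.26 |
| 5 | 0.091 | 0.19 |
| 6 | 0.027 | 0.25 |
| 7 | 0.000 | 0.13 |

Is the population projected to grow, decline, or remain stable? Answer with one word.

R0 = Σ lx·mx = 0 + 0 + 0.1305 + 0.12642 + 0.05096 + 0.01729 + 0.00675 + 0 = 0.33192
R0 < 1, so the population is declining.

declining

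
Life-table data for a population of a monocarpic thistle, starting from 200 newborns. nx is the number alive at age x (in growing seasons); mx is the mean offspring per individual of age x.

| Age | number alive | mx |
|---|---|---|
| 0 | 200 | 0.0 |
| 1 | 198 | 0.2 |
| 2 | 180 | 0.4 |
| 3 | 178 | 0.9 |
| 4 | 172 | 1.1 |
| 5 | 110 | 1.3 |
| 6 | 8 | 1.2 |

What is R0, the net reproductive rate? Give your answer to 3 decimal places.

3.068

lx = nx/n0 = nx/200: 1, 0.99, 0.9, 0.89, 0.86, 0.55, 0.04
lx·mx by age: 0, 0.198, 0.36, 0.801, 0.946, 0.715, 0.048
R0 = Σ lx·mx = 3.068 → 3.068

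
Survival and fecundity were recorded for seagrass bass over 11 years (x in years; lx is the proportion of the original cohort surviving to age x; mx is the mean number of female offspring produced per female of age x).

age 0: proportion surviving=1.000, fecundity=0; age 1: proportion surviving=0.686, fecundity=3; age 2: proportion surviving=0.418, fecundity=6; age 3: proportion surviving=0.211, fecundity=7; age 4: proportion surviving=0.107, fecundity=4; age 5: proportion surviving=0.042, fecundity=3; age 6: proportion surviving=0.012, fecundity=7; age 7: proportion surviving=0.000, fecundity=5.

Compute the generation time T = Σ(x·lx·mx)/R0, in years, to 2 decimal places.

2.15

lx·mx: 0, 2.058, 2.508, 1.477, 0.428, 0.126, 0.084, 0 → R0 = 6.681
x·lx·mx: 0, 2.058, 5.016, 4.431, 1.712, 0.63, 0.504, 0 → Σ = 14.351
T = 14.351 / 6.681 = 2.148032… → 2.15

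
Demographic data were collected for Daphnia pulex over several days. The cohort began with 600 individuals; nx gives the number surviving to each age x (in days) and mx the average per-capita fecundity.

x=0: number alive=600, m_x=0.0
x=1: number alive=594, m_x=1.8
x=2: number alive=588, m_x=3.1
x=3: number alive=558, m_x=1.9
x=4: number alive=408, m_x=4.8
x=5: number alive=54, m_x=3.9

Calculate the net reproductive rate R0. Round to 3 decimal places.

lx = nx/n0 = nx/600: 1, 0.99, 0.98, 0.93, 0.68, 0.09
lx·mx by age: 0, 1.782, 3.038, 1.767, 3.264, 0.351
R0 = Σ lx·mx = 10.202 → 10.202

10.202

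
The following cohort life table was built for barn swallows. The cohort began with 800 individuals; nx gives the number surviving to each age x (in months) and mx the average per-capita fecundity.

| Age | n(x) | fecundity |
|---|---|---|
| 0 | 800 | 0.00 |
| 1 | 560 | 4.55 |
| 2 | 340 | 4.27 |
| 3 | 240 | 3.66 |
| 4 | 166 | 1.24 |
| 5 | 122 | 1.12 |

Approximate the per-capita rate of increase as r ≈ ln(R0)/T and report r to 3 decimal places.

1.021

lx = nx/n0 = nx/800: 1, 0.7, 0.425, 0.3, 0.2075, 0.1525
R0 = Σ lx·mx = 0 + 3.185 + 1.81475 + 1.098 + 0.2573… + 0.1708… = 6.52585
Σ x·lx·mx = 11.9917; T = 11.9917/6.52585 = 1.83757…
r ≈ ln(R0)/T = ln(6.52585)/1.83757… = 1.02079… → 1.021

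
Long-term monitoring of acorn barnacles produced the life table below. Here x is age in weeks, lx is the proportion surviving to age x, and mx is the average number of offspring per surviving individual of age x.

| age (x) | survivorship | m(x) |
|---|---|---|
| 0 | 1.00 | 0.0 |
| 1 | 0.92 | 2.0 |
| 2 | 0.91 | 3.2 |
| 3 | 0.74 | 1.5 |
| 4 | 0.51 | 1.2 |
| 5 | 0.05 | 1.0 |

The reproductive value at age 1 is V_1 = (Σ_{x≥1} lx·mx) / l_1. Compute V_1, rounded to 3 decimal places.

7.091

lx·mx for x ≥ 1: 1.84, 2.912, 1.11, 0.612, 0.05 → sum = 6.524
V_1 = 6.524 / l_1 = 6.524 / 0.92 = 7.091304… → 7.091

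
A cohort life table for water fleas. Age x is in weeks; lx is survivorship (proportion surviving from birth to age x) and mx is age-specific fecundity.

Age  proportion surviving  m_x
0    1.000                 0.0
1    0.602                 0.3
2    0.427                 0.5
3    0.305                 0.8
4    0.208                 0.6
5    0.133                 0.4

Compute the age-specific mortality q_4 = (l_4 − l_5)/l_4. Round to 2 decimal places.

q_4 = (l_4 − l_5) / l_4 = (0.208 − 0.133) / 0.208
     = 0.075 / 0.208 = 0.360577… → 0.36

0.36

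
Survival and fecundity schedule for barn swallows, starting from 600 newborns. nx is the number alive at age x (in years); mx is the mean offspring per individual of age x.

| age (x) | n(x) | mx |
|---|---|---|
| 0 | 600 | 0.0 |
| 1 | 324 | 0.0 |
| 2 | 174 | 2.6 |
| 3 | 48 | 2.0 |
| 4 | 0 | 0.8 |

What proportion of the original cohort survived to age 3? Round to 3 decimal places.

0.080

l_3 = n_3/n_0 = 48/600 = 0.08 → 0.080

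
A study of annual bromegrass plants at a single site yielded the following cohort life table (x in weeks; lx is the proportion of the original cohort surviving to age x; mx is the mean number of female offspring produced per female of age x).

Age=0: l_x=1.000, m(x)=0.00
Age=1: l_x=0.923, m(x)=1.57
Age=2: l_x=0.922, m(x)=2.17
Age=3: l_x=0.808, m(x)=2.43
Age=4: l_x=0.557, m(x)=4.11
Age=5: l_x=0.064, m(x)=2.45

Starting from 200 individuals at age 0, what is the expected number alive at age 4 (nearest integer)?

111

Expected survivors = N0 · l_4 = 200 × 0.557 = 111.4 → 111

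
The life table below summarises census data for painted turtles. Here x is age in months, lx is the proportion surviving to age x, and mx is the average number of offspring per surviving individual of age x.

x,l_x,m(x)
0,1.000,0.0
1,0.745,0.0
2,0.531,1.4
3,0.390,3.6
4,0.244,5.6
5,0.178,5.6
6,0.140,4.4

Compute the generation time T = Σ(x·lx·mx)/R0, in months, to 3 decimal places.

3.871

lx·mx: 0, 0, 0.7434, 1.404, 1.3664, 0.9968, 0.616 → R0 = 5.1266
x·lx·mx: 0, 0, 1.4868, 4.212, 5.4656, 4.984, 3.696 → Σ = 19.8444
T = 19.8444 / 5.1266 = 3.87087… → 3.871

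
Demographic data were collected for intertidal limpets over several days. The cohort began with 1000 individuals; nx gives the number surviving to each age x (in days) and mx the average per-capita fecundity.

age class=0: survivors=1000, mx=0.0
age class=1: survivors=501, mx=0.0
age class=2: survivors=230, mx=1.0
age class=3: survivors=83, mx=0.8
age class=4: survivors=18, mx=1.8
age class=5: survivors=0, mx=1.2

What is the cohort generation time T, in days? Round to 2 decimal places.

lx = nx/n0 = nx/1000: 1, 0.501, 0.23, 0.083, 0.018, 0
lx·mx: 0, 0, 0.23, 0.0664, 0.0324, 0 → R0 = 0.3288
x·lx·mx: 0, 0, 0.46, 0.1992, 0.1296, 0 → Σ = 0.7888
T = 0.7888 / 0.3288 = 2.399027… → 2.40

2.40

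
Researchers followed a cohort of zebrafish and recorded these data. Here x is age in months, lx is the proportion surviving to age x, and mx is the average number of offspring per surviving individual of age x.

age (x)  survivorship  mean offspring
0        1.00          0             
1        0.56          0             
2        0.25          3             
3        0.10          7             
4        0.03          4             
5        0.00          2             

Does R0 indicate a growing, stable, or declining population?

growing

R0 = Σ lx·mx = 0 + 0 + 0.75 + 0.7 + 0.12 + 0 = 1.57
R0 > 1, so the population is growing.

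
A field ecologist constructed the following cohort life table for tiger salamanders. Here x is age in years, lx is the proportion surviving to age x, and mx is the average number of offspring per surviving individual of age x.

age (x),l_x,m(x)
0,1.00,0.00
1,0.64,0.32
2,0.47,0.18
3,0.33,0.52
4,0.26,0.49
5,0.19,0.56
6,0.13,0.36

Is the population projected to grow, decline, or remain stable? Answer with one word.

declining

R0 = Σ lx·mx = 0 + 0.2048 + 0.0846 + 0.1716 + 0.1274 + 0.1064 + 0.0468 = 0.7416
R0 < 1, so the population is declining.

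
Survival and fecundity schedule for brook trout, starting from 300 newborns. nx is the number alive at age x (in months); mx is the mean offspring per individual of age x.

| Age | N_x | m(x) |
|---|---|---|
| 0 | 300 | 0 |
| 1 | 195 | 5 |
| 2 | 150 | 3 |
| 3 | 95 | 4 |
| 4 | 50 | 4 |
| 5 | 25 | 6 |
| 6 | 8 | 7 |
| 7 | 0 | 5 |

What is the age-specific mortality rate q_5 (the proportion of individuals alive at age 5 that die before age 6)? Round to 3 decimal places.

0.680

lx = nx/n0 = nx/300: 1, 0.65, 0.5, 0.31667…, 0.16667…, 0.08333…, 0.02667…, 0
q_5 = (l_5 − l_6) / l_5 = (0.083333… − 0.026667…) / 0.083333…
     = 0.056667… / 0.083333… = 0.68… → 0.680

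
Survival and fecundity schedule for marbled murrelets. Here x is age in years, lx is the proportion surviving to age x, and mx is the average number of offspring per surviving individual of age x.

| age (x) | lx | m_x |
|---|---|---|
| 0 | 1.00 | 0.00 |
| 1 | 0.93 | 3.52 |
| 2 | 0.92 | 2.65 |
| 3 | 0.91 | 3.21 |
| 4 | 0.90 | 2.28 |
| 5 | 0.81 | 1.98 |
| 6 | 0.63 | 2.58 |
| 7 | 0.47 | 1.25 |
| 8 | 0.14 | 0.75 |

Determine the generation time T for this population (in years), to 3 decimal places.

3.276

lx·mx: 0, 3.2736, 2.438, 2.9211, 2.052, 1.6038, 1.6254, 0.5875, 0.105 → R0 = 14.6064
x·lx·mx: 0, 3.2736, 4.876, 8.7633, 8.208, 8.019, 9.7524, 4.1125, 0.84 → Σ = 47.8448
T = 47.8448 / 14.6064 = 3.275605… → 3.276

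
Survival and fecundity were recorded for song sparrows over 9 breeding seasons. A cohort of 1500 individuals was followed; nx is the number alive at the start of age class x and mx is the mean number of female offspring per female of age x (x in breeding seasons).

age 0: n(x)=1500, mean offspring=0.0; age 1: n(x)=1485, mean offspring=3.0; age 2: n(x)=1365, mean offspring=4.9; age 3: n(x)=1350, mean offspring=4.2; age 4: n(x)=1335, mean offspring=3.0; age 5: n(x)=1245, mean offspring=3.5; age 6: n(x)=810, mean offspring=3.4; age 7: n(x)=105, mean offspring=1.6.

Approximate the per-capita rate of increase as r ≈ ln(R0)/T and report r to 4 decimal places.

0.9113

lx = nx/n0 = nx/1500: 1, 0.99, 0.91, 0.9, 0.89, 0.83, 0.54, 0.07
R0 = Σ lx·mx = 0 + 2.97 + 4.459 + 3.78 + 2.67 + 2.905 + 1.836 + 0.112 = 18.732
Σ x·lx·mx = 60.233; T = 60.233/18.732 = 3.21551…
r ≈ ln(R0)/T = ln(18.732)/3.21551… = 0.91128… → 0.9113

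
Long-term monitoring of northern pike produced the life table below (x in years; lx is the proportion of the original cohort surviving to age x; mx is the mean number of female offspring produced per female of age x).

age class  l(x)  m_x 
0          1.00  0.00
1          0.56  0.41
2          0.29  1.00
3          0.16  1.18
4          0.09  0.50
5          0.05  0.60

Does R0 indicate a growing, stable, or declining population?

R0 = Σ lx·mx = 0 + 0.2296 + 0.29 + 0.1888 + 0.045 + 0.03 = 0.7834
R0 < 1, so the population is declining.

declining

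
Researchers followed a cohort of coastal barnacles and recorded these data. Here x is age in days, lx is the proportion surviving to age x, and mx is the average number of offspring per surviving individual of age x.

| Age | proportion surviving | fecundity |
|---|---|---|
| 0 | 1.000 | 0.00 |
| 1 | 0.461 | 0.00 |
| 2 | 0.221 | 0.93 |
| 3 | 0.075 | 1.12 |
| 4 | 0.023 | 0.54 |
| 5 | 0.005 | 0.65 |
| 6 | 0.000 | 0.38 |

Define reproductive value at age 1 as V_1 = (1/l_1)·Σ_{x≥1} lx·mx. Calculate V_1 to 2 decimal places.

0.66

lx·mx for x ≥ 1: 0, 0.20553, 0.084, 0.01242, 0.00325, 0 → sum = 0.3052
V_1 = 0.3052 / l_1 = 0.3052 / 0.461 = 0.662039… → 0.66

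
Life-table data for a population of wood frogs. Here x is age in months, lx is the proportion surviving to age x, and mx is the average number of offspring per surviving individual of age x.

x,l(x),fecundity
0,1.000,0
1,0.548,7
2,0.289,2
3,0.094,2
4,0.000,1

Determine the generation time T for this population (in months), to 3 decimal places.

lx·mx: 0, 3.836, 0.578, 0.188, 0 → R0 = 4.602
x·lx·mx: 0, 3.836, 1.156, 0.564, 0 → Σ = 5.556
T = 5.556 / 4.602 = 1.207301… → 1.207

1.207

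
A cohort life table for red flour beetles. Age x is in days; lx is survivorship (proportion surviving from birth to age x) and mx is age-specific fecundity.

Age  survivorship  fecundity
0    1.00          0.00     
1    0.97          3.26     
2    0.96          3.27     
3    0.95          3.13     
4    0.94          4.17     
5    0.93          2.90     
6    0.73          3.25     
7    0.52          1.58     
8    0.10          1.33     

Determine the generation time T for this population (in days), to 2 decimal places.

3.57

lx·mx: 0, 3.1622, 3.1392, 2.9735, 3.9198, 2.697, 2.3725, 0.8216, 0.133 → R0 = 19.2188
x·lx·mx: 0, 3.1622, 6.2784, 8.9205, 15.6792, 13.485, 14.235, 5.7512, 1.064 → Σ = 68.5755
T = 68.5755 / 19.2188 = 3.568147… → 3.57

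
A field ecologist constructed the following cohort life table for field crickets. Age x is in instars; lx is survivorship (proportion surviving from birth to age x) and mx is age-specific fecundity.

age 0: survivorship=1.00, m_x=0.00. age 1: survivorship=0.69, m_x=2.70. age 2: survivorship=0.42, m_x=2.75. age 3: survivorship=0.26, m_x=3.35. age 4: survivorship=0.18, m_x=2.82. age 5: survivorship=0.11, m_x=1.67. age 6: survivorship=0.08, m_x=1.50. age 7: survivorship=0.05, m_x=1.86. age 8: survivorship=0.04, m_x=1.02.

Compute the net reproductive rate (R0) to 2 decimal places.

lx·mx by age: 0, 1.863, 1.155, 0.871, 0.5076, 0.1837, 0.12, 0.093, 0.0408
R0 = Σ lx·mx = 4.8341 → 4.83

4.83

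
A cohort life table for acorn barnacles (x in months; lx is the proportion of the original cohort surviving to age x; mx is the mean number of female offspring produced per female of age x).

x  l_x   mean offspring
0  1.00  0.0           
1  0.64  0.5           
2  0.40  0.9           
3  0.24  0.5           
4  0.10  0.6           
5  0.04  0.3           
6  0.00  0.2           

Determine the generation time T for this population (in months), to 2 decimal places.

1.95

lx·mx: 0, 0.32, 0.36, 0.12, 0.06, 0.012, 0 → R0 = 0.872
x·lx·mx: 0, 0.32, 0.72, 0.36, 0.24, 0.06, 0 → Σ = 1.7
T = 1.7 / 0.872 = 1.949541… → 1.95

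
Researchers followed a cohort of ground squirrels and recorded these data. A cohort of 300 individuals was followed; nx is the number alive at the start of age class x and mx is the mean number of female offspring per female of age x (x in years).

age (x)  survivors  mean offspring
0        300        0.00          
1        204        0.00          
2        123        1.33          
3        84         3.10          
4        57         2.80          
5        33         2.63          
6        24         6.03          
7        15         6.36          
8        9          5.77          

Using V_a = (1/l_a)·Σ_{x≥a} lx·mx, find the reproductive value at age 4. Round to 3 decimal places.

lx = nx/n0 = nx/300: 1, 0.68, 0.41, 0.28, 0.19, 0.11, 0.08, 0.05, 0.03
lx·mx for x ≥ 4: 0.532, 0.2893, 0.4824, 0.318, 0.1731 → sum = 1.7948
V_4 = 1.7948 / l_4 = 1.7948 / 0.19 = 9.446316… → 9.446

9.446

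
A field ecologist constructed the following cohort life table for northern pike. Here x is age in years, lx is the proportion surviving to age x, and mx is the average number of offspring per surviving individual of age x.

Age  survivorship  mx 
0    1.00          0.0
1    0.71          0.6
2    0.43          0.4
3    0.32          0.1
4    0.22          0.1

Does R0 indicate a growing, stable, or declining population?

declining

R0 = Σ lx·mx = 0 + 0.426 + 0.172 + 0.032 + 0.022 = 0.652
R0 < 1, so the population is declining.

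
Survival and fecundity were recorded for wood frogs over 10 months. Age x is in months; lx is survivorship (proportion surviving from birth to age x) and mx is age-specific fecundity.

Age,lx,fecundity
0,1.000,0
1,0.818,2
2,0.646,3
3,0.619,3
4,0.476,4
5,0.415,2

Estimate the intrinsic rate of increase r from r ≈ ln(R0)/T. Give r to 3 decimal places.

0.750

R0 = Σ lx·mx = 0 + 1.636 + 1.938 + 1.857 + 1.904 + 0.83 = 8.165
Σ x·lx·mx = 22.849; T = 22.849/8.165 = 2.79841…
r ≈ ln(R0)/T = ln(8.165)/2.79841… = 0.75038… → 0.750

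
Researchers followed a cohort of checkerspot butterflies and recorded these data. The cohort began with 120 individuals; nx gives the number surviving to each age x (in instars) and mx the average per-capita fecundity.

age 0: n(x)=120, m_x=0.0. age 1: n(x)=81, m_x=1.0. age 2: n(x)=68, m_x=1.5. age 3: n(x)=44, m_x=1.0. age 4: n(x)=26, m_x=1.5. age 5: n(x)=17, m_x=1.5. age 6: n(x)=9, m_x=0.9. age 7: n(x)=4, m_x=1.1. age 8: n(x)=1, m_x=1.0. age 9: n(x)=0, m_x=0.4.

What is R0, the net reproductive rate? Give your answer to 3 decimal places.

lx = nx/n0 = nx/120: 1, 0.675, 0.56667…, 0.36667…, 0.21667…, 0.14167…, 0.075, 0.03333…, 0.00833…, 0
lx·mx by age: 0, 0.675, 0.85…, 0.366667…, 0.325…, 0.2125…, 0.0675, 0.036667…, 0.008333…, 0
R0 = Σ lx·mx = 2.541667… → 2.542

2.542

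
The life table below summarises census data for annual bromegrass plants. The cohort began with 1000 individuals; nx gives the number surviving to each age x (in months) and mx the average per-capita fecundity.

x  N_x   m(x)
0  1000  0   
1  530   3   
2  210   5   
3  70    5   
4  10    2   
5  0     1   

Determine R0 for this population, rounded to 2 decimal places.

3.01

lx = nx/n0 = nx/1000: 1, 0.53, 0.21, 0.07, 0.01, 0
lx·mx by age: 0, 1.59, 1.05, 0.35, 0.02, 0
R0 = Σ lx·mx = 3.01 → 3.01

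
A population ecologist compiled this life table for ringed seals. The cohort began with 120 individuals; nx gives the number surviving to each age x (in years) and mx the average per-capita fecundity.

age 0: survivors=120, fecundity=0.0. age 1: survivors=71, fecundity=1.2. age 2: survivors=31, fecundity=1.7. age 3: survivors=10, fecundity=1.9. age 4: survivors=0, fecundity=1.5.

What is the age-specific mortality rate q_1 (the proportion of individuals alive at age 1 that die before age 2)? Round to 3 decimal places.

0.563

lx = nx/n0 = nx/120: 1, 0.59167…, 0.25833…, 0.08333…, 0
q_1 = (l_1 − l_2) / l_1 = (0.591667… − 0.258333…) / 0.591667…
     = 0.333333… / 0.591667… = 0.56338… → 0.563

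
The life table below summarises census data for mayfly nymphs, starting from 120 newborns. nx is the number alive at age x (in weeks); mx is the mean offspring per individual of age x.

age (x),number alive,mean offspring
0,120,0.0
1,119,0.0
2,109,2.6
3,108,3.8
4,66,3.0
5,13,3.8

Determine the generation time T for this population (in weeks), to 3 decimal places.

3.014

lx = nx/n0 = nx/120: 1, 0.99167…, 0.90833…, 0.9, 0.55, 0.10833…
lx·mx: 0, 0, 2.361667…, 3.42, 1.65, 0.411667… → R0 = 7.843333…
x·lx·mx: 0, 0, 4.723333…, 10.26, 6.6, 2.058333… → Σ = 23.641667…
T = 23.641667… / 7.843333… = 3.014237… → 3.014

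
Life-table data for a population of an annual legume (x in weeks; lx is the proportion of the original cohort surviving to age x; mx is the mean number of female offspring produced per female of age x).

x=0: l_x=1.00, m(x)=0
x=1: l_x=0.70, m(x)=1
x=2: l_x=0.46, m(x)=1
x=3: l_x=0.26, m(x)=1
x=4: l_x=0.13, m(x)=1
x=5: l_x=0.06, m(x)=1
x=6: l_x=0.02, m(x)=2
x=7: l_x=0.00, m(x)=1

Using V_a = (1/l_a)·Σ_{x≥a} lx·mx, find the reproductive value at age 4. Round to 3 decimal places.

lx·mx for x ≥ 4: 0.13, 0.06, 0.04, 0 → sum = 0.23
V_4 = 0.23 / l_4 = 0.23 / 0.13 = 1.769231… → 1.769

1.769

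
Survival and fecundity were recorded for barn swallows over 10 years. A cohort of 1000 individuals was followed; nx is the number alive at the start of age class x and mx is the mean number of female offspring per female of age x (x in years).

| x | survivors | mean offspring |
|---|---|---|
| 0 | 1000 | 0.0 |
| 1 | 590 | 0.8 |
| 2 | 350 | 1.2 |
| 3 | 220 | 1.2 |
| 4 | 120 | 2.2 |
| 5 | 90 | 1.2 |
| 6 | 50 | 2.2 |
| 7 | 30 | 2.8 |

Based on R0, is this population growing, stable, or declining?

growing

lx = nx/n0 = nx/1000: 1, 0.59, 0.35, 0.22, 0.12, 0.09, 0.05, 0.03
R0 = Σ lx·mx = 0 + 0.472 + 0.42 + 0.264 + 0.264 + 0.108 + 0.11 + 0.084 = 1.722
R0 > 1, so the population is growing.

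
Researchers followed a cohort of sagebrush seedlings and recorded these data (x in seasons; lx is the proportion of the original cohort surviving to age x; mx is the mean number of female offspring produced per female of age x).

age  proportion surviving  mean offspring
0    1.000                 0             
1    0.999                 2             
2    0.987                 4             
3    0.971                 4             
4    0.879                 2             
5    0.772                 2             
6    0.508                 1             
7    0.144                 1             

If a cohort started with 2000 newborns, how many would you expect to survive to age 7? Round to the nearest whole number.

Expected survivors = N0 · l_7 = 2000 × 0.144 = 288 → 288

288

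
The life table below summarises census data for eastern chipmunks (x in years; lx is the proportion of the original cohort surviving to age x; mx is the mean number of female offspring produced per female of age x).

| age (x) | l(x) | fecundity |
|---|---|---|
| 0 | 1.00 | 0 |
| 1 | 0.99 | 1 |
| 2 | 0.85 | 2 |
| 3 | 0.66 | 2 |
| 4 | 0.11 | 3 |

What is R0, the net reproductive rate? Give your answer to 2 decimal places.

4.34

lx·mx by age: 0, 0.99, 1.7, 1.32, 0.33
R0 = Σ lx·mx = 4.34 → 4.34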